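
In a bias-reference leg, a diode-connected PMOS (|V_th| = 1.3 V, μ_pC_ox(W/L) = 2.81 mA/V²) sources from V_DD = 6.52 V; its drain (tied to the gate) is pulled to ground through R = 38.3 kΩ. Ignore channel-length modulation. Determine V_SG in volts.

V_SG = 1.60 V

With gate tied to drain, V_SG = V_SD ≥ V_SG − |V_th|, so the device is in saturation.
KCL at the drain: ½ k_p (V_SG − |V_th|)² = (V_DD − V_SG)/R.
Let x = V_SG − 1.3. Then 53.8 x² + x − 5.22 = 0, giving x = 0.302 V (positive root), so V_SG = 1.6 V.
I_D = (V_DD − V_SG)/R = (6.52 − 1.6) / 38.3 = 0.128 mA.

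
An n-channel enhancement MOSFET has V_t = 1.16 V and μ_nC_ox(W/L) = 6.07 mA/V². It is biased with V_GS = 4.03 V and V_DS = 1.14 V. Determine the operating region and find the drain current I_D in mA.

V_ov = V_GS − V_t = 4.03 − 1.16 = 2.87 V.
Since V_DS = 1.14 V < V_ov = 2.87 V, the device is in the triode region.
I_D = k_n [V_ov · V_DS − ½ V_DS²] = 6.07 × [2.87 × 1.14 − 0.5 × 1.14²] = 15.9 mA.

Triode; I_D = 15.9 mA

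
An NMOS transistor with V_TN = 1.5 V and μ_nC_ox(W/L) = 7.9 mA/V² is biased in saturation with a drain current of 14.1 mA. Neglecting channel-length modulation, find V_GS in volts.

V_GS = 3.39 V

In saturation I_D = ½ k_n (V_GS − V_TN)², so V_GS − V_TN = √(2 I_D / k_n) = √(2 × 14.1 / 7.9) = 1.89 V.
V_GS = 1.5 + 1.89 = 3.39 V.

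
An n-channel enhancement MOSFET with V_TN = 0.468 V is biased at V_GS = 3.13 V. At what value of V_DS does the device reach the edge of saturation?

The boundary between triode and saturation is V_DS = V_GS − V_TN = V_ov.
V_ov = 3.13 − 0.468 = 2.66 V.

V_DS,sat = 2.66 V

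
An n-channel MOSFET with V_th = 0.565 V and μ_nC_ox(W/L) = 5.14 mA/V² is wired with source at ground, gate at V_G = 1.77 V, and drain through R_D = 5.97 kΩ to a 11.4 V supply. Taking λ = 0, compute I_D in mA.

V_GS = V_G = 1.77 V, so V_ov = 1.77 − 0.565 = 1.21 V.
Assume saturation: I_D = ½ k_n V_ov² = 0.5 × 5.14 × 1.21² = 3.73 mA, giving V_DS = V_DD − I_D R_D = 11.4 − 3.73 × 5.97 = -10.9 V.
But -10.9 V < V_ov = 1.21 V, so the device is actually in triode.
In triode I_D = k_n[V_ov V_DS − ½ V_DS²] and I_D = (V_DD − V_DS)/R_D. Equating: 15.3 V_DS² − 37.98 V_DS + 11.4 = 0, giving V_DS = 0.35 V (the root below V_ov).
I_D = (11.4 − 0.35) / 5.97 = 1.85 mA.

I_D = 1.85 mA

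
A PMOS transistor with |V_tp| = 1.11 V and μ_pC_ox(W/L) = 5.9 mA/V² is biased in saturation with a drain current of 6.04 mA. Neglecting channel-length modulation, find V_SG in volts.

V_SG = 2.54 V

In saturation I_D = ½ k_p (V_SG − |V_tp|)², so V_SG − |V_tp| = √(2 I_D / k_p) = √(2 × 6.04 / 5.9) = 1.43 V.
V_SG = 1.11 + 1.43 = 2.54 V.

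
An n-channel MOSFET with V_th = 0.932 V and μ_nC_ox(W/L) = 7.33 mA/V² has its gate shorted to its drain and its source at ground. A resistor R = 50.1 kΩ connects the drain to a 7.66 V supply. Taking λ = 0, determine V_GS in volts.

With gate tied to drain, V_GS = V_DS ≥ V_GS − V_th, so the device is in saturation.
KCL at the drain: ½ k_n (V_GS − V_th)² = (V_DD − V_GS)/R.
Let x = V_GS − 0.932. Then 184 x² + x − 6.728 = 0, giving x = 0.189 V (positive root), so V_GS = 1.12 V.
I_D = (V_DD − V_GS)/R = (7.66 − 1.12) / 50.1 = 0.131 mA.

V_GS = 1.12 V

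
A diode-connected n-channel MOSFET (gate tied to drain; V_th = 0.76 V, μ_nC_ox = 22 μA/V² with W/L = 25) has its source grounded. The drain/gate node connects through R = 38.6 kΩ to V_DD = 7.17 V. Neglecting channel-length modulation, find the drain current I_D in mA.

I_D = 0.147 mA

With gate tied to drain, V_GS = V_DS ≥ V_GS − V_th, so the device is in saturation.
k_n = μ_nC_ox · (W/L) = 0.55 mA/V².
KCL at the drain: ½ k_n (V_GS − V_th)² = (V_DD − V_GS)/R.
Let x = V_GS − 0.76. Then 10.6 x² + x − 6.41 = 0, giving x = 0.731 V (positive root), so V_GS = 1.49 V.
I_D = (V_DD − V_GS)/R = (7.17 − 1.49) / 38.6 = 0.147 mA.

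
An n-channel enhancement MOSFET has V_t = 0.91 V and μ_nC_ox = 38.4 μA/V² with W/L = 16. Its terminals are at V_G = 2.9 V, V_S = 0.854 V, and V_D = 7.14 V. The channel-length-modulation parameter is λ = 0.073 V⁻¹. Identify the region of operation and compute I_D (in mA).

V_GS = V_G − V_S = 2.9 − 0.854 = 2.05 V; V_DS = V_D − V_S = 7.14 − 0.854 = 6.29 V.
k_n = μ_nC_ox · (W/L) = 0.6144 mA/V².
V_ov = V_GS − V_t = 2.05 − 0.91 = 1.14 V.
Since V_DS = 6.29 V ≥ V_ov = 1.14 V, the device is in saturation.
I_D = ½ k_n V_ov² (1 + λ V_DS) = 0.5 × 0.6144 × 1.14² × (1 + 0.073 × 6.29) = 0.578 mA.

Saturation; I_D = 0.578 mA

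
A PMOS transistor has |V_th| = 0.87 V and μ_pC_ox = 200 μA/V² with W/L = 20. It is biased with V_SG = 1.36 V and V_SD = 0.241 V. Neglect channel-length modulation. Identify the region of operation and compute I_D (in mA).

k_p = μ_pC_ox · (W/L) = 4 mA/V².
V_ov = V_SG − |V_th| = 1.36 − 0.87 = 0.49 V.
Since V_SD = 0.241 V < V_ov = 0.49 V, the device is in the triode region.
I_D = k_p [V_ov · V_SD − ½ V_SD²] = 4 × [0.49 × 0.241 − 0.5 × 0.241²] = 0.356 mA.

Triode; I_D = 0.356 mA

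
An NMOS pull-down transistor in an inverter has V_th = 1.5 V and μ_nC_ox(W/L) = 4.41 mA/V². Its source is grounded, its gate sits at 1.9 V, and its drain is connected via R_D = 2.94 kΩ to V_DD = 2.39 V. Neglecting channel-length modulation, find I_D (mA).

I_D = 0.353 mA

V_GS = V_G = 1.9 V, so V_ov = 1.9 − 1.5 = 0.4 V.
Assume saturation: I_D = ½ k_n V_ov² = 0.5 × 4.41 × 0.4² = 0.353 mA, giving V_DS = V_DD − I_D R_D = 2.39 − 0.353 × 2.94 = 1.35 V.
V_DS = 1.35 V ≥ V_ov = 0.4 V, confirming saturation.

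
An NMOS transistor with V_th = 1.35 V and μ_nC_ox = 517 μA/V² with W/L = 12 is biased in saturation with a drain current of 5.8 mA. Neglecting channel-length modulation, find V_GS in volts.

V_GS = 2.72 V

k_n = μ_nC_ox · (W/L) = 6.204 mA/V².
In saturation I_D = ½ k_n (V_GS − V_th)², so V_GS − V_th = √(2 I_D / k_n) = √(2 × 5.8 / 6.204) = 1.37 V.
V_GS = 1.35 + 1.37 = 2.72 V.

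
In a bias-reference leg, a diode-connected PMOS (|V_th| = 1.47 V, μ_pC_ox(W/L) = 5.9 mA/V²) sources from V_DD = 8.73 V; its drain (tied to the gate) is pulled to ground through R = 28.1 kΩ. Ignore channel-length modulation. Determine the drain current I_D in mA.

I_D = 0.248 mA

With gate tied to drain, V_SG = V_SD ≥ V_SG − |V_th|, so the device is in saturation.
KCL at the drain: ½ k_p (V_SG − |V_th|)² = (V_DD − V_SG)/R.
Let x = V_SG − 1.47. Then 82.9 x² + x − 7.26 = 0, giving x = 0.29 V (positive root), so V_SG = 1.76 V.
I_D = (V_DD − V_SG)/R = (8.73 − 1.76) / 28.1 = 0.248 mA.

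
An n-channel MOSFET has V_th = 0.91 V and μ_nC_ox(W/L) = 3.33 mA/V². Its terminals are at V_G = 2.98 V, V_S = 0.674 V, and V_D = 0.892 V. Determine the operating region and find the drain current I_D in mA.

Triode; I_D = 0.934 mA

V_GS = V_G − V_S = 2.98 − 0.674 = 2.31 V; V_DS = V_D − V_S = 0.892 − 0.674 = 0.218 V.
V_ov = V_GS − V_th = 2.31 − 0.91 = 1.4 V.
Since V_DS = 0.218 V < V_ov = 1.4 V, the device is in the triode region.
I_D = k_n [V_ov · V_DS − ½ V_DS²] = 3.33 × [1.4 × 0.218 − 0.5 × 0.218²] = 0.934 mA.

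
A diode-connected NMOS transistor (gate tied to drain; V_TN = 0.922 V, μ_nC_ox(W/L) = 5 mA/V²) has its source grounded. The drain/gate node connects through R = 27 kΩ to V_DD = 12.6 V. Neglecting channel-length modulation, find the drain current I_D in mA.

I_D = 0.417 mA

With gate tied to drain, V_GS = V_DS ≥ V_GS − V_TN, so the device is in saturation.
KCL at the drain: ½ k_n (V_GS − V_TN)² = (V_DD − V_GS)/R.
Let x = V_GS − 0.922. Then 67.5 x² + x − 11.68 = 0, giving x = 0.409 V (positive root), so V_GS = 1.33 V.
I_D = (V_DD − V_GS)/R = (12.6 − 1.33) / 27 = 0.417 mA.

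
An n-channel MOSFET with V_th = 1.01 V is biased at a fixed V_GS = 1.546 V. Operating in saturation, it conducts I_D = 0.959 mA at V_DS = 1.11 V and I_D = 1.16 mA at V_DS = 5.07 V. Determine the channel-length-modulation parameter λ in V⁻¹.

With V_GS fixed, I_D ∝ (1 + λ V_DS) in saturation, so I_D2/I_D1 = (1 + λ V_DS2)/(1 + λ V_DS1).
1.16/0.959 = 1.21 = (1 + 5.07 λ)/(1 + 1.11 λ).
Solving: λ (I_D1 V_DS2 − I_D2 V_DS1) = I_D2 − I_D1, so λ = (1.16 − 0.959) / (0.959 × 5.07 − 1.16 × 1.11) = 0.201 / 3.57 = 0.0562 V⁻¹.

λ = 0.0562 V⁻¹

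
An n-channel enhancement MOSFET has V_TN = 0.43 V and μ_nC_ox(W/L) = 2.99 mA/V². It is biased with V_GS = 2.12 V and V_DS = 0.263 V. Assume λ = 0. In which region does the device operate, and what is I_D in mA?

Triode; I_D = 1.23 mA

V_ov = V_GS − V_TN = 2.12 − 0.43 = 1.69 V.
Since V_DS = 0.263 V < V_ov = 1.69 V, the device is in the triode region.
I_D = k_n [V_ov · V_DS − ½ V_DS²] = 2.99 × [1.69 × 0.263 − 0.5 × 0.263²] = 1.23 mA.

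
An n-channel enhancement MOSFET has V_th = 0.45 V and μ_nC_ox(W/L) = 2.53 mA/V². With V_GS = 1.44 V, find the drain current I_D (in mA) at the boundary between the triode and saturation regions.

I_D = 1.24 mA

At the boundary V_DS = V_ov = V_GS − V_th = 1.44 − 0.45 = 0.99 V.
I_D = ½ k_n V_ov² = 0.5 × 2.53 × 0.99² = 1.24 mA.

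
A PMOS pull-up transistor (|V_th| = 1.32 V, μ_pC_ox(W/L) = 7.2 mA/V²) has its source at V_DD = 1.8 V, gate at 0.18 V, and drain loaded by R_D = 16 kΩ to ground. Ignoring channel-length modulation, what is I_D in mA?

V_SG = V_DD − V_G = 1.8 − 0.18 = 1.62 V, so V_ov = 1.62 − 1.32 = 0.3 V.
Assume saturation: I_D = ½ k_p V_ov² = 0.5 × 7.2 × 0.3² = 0.324 mA, giving V_SD = V_DD − I_D R_D = 1.8 − 0.324 × 16 = -3.38 V.
But -3.38 V < V_ov = 0.3 V, so the device is actually in triode.
In triode I_D = k_p[V_ov V_SD − ½ V_SD²] and I_D = (V_DD − V_SD)/R_D. Equating: 57.6 V_SD² − 35.56 V_SD + 1.8 = 0, giving V_SD = 0.0556 V (the root below V_ov).
I_D = (1.8 − 0.0556) / 16 = 0.109 mA.

I_D = 0.109 mA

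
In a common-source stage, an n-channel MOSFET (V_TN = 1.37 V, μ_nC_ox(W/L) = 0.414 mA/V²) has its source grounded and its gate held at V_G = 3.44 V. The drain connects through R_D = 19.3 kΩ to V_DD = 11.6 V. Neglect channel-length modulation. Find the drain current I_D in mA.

I_D = 0.559 mA

V_GS = V_G = 3.44 V, so V_ov = 3.44 − 1.37 = 2.07 V.
Assume saturation: I_D = ½ k_n V_ov² = 0.5 × 0.414 × 2.07² = 0.887 mA, giving V_DS = V_DD − I_D R_D = 11.6 − 0.887 × 19.3 = -5.52 V.
But -5.52 V < V_ov = 2.07 V, so the device is actually in triode.
In triode I_D = k_n[V_ov V_DS − ½ V_DS²] and I_D = (V_DD − V_DS)/R_D. Equating: 4 V_DS² − 17.54 V_DS + 11.6 = 0, giving V_DS = 0.811 V (the root below V_ov).
I_D = (11.6 − 0.811) / 19.3 = 0.559 mA.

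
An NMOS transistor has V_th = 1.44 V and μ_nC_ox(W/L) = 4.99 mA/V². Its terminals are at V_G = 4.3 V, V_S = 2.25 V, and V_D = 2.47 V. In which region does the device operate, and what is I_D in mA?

Triode; I_D = 0.549 mA

V_GS = V_G − V_S = 4.3 − 2.25 = 2.05 V; V_DS = V_D − V_S = 2.47 − 2.25 = 0.22 V.
V_ov = V_GS − V_th = 2.05 − 1.44 = 0.61 V.
Since V_DS = 0.22 V < V_ov = 0.61 V, the device is in the triode region.
I_D = k_n [V_ov · V_DS − ½ V_DS²] = 4.99 × [0.61 × 0.22 − 0.5 × 0.22²] = 0.549 mA.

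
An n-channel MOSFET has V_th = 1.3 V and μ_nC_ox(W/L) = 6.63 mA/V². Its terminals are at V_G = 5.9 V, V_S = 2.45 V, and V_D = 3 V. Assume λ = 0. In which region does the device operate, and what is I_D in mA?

Triode; I_D = 6.84 mA

V_GS = V_G − V_S = 5.9 − 2.45 = 3.45 V; V_DS = V_D − V_S = 3 − 2.45 = 0.55 V.
V_ov = V_GS − V_th = 3.45 − 1.3 = 2.15 V.
Since V_DS = 0.55 V < V_ov = 2.15 V, the device is in the triode region.
I_D = k_n [V_ov · V_DS − ½ V_DS²] = 6.63 × [2.15 × 0.55 − 0.5 × 0.55²] = 6.84 mA.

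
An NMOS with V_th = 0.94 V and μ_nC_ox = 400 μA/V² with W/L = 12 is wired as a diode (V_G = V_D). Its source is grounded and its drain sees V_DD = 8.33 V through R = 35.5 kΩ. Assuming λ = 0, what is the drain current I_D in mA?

I_D = 0.200 mA

With gate tied to drain, V_GS = V_DS ≥ V_GS − V_th, so the device is in saturation.
k_n = μ_nC_ox · (W/L) = 4.8 mA/V².
KCL at the drain: ½ k_n (V_GS − V_th)² = (V_DD − V_GS)/R.
Let x = V_GS − 0.94. Then 85.2 x² + x − 7.39 = 0, giving x = 0.289 V (positive root), so V_GS = 1.23 V.
I_D = (V_DD − V_GS)/R = (8.33 − 1.23) / 35.5 = 0.2 mA.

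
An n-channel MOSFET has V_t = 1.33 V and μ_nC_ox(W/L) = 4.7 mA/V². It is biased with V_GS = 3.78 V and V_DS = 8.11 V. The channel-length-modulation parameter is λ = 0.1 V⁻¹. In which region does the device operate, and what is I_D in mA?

V_ov = V_GS − V_t = 3.78 − 1.33 = 2.45 V.
Since V_DS = 8.11 V ≥ V_ov = 2.45 V, the device is in saturation.
I_D = ½ k_n V_ov² (1 + λ V_DS) = 0.5 × 4.7 × 2.45² × (1 + 0.1 × 8.11) = 25.5 mA.

Saturation; I_D = 25.5 mA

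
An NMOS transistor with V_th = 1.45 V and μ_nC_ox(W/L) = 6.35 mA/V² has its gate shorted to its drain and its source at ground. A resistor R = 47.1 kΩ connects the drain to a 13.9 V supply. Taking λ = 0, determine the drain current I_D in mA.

I_D = 0.258 mA

With gate tied to drain, V_GS = V_DS ≥ V_GS − V_th, so the device is in saturation.
KCL at the drain: ½ k_n (V_GS − V_th)² = (V_DD − V_GS)/R.
Let x = V_GS − 1.45. Then 150 x² + x − 12.45 = 0, giving x = 0.285 V (positive root), so V_GS = 1.74 V.
I_D = (V_DD − V_GS)/R = (13.9 − 1.74) / 47.1 = 0.258 mA.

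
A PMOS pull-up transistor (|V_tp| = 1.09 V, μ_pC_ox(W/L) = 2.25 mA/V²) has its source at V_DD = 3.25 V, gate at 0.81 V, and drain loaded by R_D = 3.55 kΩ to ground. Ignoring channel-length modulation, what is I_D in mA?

V_SG = V_DD − V_G = 3.25 − 0.81 = 2.44 V, so V_ov = 2.44 − 1.09 = 1.35 V.
Assume saturation: I_D = ½ k_p V_ov² = 0.5 × 2.25 × 1.35² = 2.05 mA, giving V_SD = V_DD − I_D R_D = 3.25 − 2.05 × 3.55 = -4.03 V.
But -4.03 V < V_ov = 1.35 V, so the device is actually in triode.
In triode I_D = k_p[V_ov V_SD − ½ V_SD²] and I_D = (V_DD − V_SD)/R_D. Equating: 3.99 V_SD² − 11.78 V_SD + 3.25 = 0, giving V_SD = 0.308 V (the root below V_ov).
I_D = (3.25 − 0.308) / 3.55 = 0.829 mA.

I_D = 0.829 mA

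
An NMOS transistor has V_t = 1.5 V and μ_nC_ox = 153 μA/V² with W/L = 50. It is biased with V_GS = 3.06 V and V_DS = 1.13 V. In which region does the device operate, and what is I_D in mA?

k_n = μ_nC_ox · (W/L) = 7.65 mA/V².
V_ov = V_GS − V_t = 3.06 − 1.5 = 1.56 V.
Since V_DS = 1.13 V < V_ov = 1.56 V, the device is in the triode region.
I_D = k_n [V_ov · V_DS − ½ V_DS²] = 7.65 × [1.56 × 1.13 − 0.5 × 1.13²] = 8.6 mA.

Triode; I_D = 8.60 mA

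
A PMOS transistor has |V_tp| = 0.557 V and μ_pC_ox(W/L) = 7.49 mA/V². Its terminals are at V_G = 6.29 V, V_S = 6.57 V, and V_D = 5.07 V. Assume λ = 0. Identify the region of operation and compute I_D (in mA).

Cutoff; I_D = 0 mA

V_SG = V_S − V_G = 6.57 − 6.29 = 0.28 V; V_SD = V_S − V_D = 6.57 − 5.07 = 1.5 V.
V_SG = 0.28 V < |V_tp| = 0.557 V, so the transistor is in cutoff.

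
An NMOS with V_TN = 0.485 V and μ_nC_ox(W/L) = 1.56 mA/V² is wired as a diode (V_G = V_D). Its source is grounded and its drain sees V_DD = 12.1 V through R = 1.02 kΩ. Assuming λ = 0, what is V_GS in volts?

With gate tied to drain, V_GS = V_DS ≥ V_GS − V_TN, so the device is in saturation.
KCL at the drain: ½ k_n (V_GS − V_TN)² = (V_DD − V_GS)/R.
Let x = V_GS − 0.485. Then 0.796 x² + x − 11.62 = 0, giving x = 3.24 V (positive root), so V_GS = 3.73 V.
I_D = (V_DD − V_GS)/R = (12.1 − 3.73) / 1.02 = 8.21 mA.

V_GS = 3.73 V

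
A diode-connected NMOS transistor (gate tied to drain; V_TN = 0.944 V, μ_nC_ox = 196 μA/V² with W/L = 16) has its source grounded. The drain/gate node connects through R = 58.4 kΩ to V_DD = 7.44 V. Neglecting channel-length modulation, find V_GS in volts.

V_GS = 1.20 V

With gate tied to drain, V_GS = V_DS ≥ V_GS − V_TN, so the device is in saturation.
k_n = μ_nC_ox · (W/L) = 3.136 mA/V².
KCL at the drain: ½ k_n (V_GS − V_TN)² = (V_DD − V_GS)/R.
Let x = V_GS − 0.944. Then 91.6 x² + x − 6.496 = 0, giving x = 0.261 V (positive root), so V_GS = 1.2 V.
I_D = (V_DD − V_GS)/R = (7.44 − 1.2) / 58.4 = 0.107 mA.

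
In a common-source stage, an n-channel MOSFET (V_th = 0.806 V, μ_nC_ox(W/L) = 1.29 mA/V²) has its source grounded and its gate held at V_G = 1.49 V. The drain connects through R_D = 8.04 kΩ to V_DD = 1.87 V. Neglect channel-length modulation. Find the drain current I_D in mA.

I_D = 0.198 mA

V_GS = V_G = 1.49 V, so V_ov = 1.49 − 0.806 = 0.684 V.
Assume saturation: I_D = ½ k_n V_ov² = 0.5 × 1.29 × 0.684² = 0.302 mA, giving V_DS = V_DD − I_D R_D = 1.87 − 0.302 × 8.04 = -0.556 V.
But -0.556 V < V_ov = 0.684 V, so the device is actually in triode.
In triode I_D = k_n[V_ov V_DS − ½ V_DS²] and I_D = (V_DD − V_DS)/R_D. Equating: 5.19 V_DS² − 8.094 V_DS + 1.87 = 0, giving V_DS = 0.282 V (the root below V_ov).
I_D = (1.87 − 0.282) / 8.04 = 0.198 mA.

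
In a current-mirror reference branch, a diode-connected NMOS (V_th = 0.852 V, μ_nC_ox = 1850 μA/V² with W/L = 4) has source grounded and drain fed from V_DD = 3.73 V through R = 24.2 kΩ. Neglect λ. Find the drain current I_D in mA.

With gate tied to drain, V_GS = V_DS ≥ V_GS − V_th, so the device is in saturation.
k_n = μ_nC_ox · (W/L) = 7.4 mA/V².
KCL at the drain: ½ k_n (V_GS − V_th)² = (V_DD − V_GS)/R.
Let x = V_GS − 0.852. Then 89.5 x² + x − 2.878 = 0, giving x = 0.174 V (positive root), so V_GS = 1.03 V.
I_D = (V_DD − V_GS)/R = (3.73 − 1.03) / 24.2 = 0.112 mA.

I_D = 0.112 mA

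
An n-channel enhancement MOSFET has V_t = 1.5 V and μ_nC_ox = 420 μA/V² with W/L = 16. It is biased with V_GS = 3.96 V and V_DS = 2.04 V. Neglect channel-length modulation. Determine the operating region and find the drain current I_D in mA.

Triode; I_D = 19.7 mA

k_n = μ_nC_ox · (W/L) = 6.72 mA/V².
V_ov = V_GS − V_t = 3.96 − 1.5 = 2.46 V.
Since V_DS = 2.04 V < V_ov = 2.46 V, the device is in the triode region.
I_D = k_n [V_ov · V_DS − ½ V_DS²] = 6.72 × [2.46 × 2.04 − 0.5 × 2.04²] = 19.7 mA.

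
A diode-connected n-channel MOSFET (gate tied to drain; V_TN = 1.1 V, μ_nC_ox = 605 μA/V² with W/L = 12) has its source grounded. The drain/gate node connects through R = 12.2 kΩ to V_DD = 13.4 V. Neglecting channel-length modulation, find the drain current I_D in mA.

I_D = 0.966 mA

With gate tied to drain, V_GS = V_DS ≥ V_GS − V_TN, so the device is in saturation.
k_n = μ_nC_ox · (W/L) = 7.26 mA/V².
KCL at the drain: ½ k_n (V_GS − V_TN)² = (V_DD − V_GS)/R.
Let x = V_GS − 1.1. Then 44.3 x² + x − 12.3 = 0, giving x = 0.516 V (positive root), so V_GS = 1.62 V.
I_D = (V_DD − V_GS)/R = (13.4 − 1.62) / 12.2 = 0.966 mA.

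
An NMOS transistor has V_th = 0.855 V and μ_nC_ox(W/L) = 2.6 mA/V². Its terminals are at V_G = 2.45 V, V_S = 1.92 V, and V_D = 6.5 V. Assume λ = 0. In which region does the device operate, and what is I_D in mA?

Cutoff; I_D = 0 mA

V_GS = V_G − V_S = 2.45 − 1.92 = 0.53 V; V_DS = V_D − V_S = 6.5 − 1.92 = 4.58 V.
V_GS = 0.53 V < V_th = 0.855 V, so the transistor is in cutoff.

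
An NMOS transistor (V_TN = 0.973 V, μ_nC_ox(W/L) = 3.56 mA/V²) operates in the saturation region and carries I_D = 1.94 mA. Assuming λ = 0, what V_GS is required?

V_GS = 2.02 V

In saturation I_D = ½ k_n (V_GS − V_TN)², so V_GS − V_TN = √(2 I_D / k_n) = √(2 × 1.94 / 3.56) = 1.04 V.
V_GS = 0.973 + 1.04 = 2.02 V.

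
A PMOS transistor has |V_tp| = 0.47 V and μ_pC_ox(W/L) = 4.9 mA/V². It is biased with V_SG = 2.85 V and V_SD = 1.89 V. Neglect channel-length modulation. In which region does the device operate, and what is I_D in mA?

V_ov = V_SG − |V_tp| = 2.85 − 0.47 = 2.38 V.
Since V_SD = 1.89 V < V_ov = 2.38 V, the device is in the triode region.
I_D = k_p [V_ov · V_SD − ½ V_SD²] = 4.9 × [2.38 × 1.89 − 0.5 × 1.89²] = 13.3 mA.

Triode; I_D = 13.3 mA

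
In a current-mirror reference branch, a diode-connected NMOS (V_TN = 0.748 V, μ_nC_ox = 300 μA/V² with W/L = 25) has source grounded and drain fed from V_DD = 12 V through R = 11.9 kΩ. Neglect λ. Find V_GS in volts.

V_GS = 1.24 V

With gate tied to drain, V_GS = V_DS ≥ V_GS − V_TN, so the device is in saturation.
k_n = μ_nC_ox · (W/L) = 7.5 mA/V².
KCL at the drain: ½ k_n (V_GS − V_TN)² = (V_DD − V_GS)/R.
Let x = V_GS − 0.748. Then 44.6 x² + x − 11.25 = 0, giving x = 0.491 V (positive root), so V_GS = 1.24 V.
I_D = (V_DD − V_GS)/R = (12 − 1.24) / 11.9 = 0.904 mA.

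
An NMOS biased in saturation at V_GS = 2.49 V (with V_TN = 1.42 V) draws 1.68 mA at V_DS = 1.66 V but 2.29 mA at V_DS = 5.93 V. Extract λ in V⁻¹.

With V_GS fixed, I_D ∝ (1 + λ V_DS) in saturation, so I_D2/I_D1 = (1 + λ V_DS2)/(1 + λ V_DS1).
2.29/1.68 = 1.363 = (1 + 5.93 λ)/(1 + 1.66 λ).
Solving: λ (I_D1 V_DS2 − I_D2 V_DS1) = I_D2 − I_D1, so λ = (2.29 − 1.68) / (1.68 × 5.93 − 2.29 × 1.66) = 0.61 / 6.16 = 0.099 V⁻¹.

λ = 0.0990 V⁻¹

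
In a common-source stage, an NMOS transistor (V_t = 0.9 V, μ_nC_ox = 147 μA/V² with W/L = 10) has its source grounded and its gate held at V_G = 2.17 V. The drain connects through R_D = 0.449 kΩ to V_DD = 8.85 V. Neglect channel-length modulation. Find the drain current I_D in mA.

V_GS = V_G = 2.17 V, so V_ov = 2.17 − 0.9 = 1.27 V.
k_n = μ_nC_ox · (W/L) = 1.47 mA/V².
Assume saturation: I_D = ½ k_n V_ov² = 0.5 × 1.47 × 1.27² = 1.19 mA, giving V_DS = V_DD − I_D R_D = 8.85 − 1.19 × 0.449 = 8.32 V.
V_DS = 8.32 V ≥ V_ov = 1.27 V, confirming saturation.

I_D = 1.19 mA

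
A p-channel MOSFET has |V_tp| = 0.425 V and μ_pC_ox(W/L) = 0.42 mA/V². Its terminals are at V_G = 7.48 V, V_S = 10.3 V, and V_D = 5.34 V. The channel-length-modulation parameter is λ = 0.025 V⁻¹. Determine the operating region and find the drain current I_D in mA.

Saturation; I_D = 1.35 mA

V_SG = V_S − V_G = 10.3 − 7.48 = 2.82 V; V_SD = V_S − V_D = 10.3 − 5.34 = 4.96 V.
V_ov = V_SG − |V_tp| = 2.82 − 0.425 = 2.4 V.
Since V_SD = 4.96 V ≥ V_ov = 2.4 V, the device is in saturation.
I_D = ½ k_p V_ov² (1 + λ V_SD) = 0.5 × 0.42 × 2.4² × (1 + 0.025 × 4.96) = 1.35 mA.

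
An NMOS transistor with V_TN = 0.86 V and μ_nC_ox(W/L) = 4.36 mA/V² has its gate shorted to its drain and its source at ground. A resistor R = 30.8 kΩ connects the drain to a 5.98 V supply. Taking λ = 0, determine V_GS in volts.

With gate tied to drain, V_GS = V_DS ≥ V_GS − V_TN, so the device is in saturation.
KCL at the drain: ½ k_n (V_GS − V_TN)² = (V_DD − V_GS)/R.
Let x = V_GS − 0.86. Then 67.1 x² + x − 5.12 = 0, giving x = 0.269 V (positive root), so V_GS = 1.13 V.
I_D = (V_DD − V_GS)/R = (5.98 − 1.13) / 30.8 = 0.158 mA.

V_GS = 1.13 V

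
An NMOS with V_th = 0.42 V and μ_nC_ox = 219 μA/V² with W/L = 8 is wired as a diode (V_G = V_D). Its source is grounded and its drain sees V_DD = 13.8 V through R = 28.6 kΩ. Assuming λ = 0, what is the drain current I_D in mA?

With gate tied to drain, V_GS = V_DS ≥ V_GS − V_th, so the device is in saturation.
k_n = μ_nC_ox · (W/L) = 1.752 mA/V².
KCL at the drain: ½ k_n (V_GS − V_th)² = (V_DD − V_GS)/R.
Let x = V_GS − 0.42. Then 25.1 x² + x − 13.38 = 0, giving x = 0.711 V (positive root), so V_GS = 1.13 V.
I_D = (V_DD − V_GS)/R = (13.8 − 1.13) / 28.6 = 0.443 mA.

I_D = 0.443 mA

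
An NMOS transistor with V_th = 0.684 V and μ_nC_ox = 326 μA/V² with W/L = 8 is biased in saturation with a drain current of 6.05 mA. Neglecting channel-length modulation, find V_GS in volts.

k_n = μ_nC_ox · (W/L) = 2.608 mA/V².
In saturation I_D = ½ k_n (V_GS − V_th)², so V_GS − V_th = √(2 I_D / k_n) = √(2 × 6.05 / 2.608) = 2.15 V.
V_GS = 0.684 + 2.15 = 2.84 V.

V_GS = 2.84 V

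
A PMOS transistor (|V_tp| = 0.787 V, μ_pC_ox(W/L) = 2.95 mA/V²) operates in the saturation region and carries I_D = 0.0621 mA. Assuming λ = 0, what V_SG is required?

V_SG = 0.992 V

In saturation I_D = ½ k_p (V_SG − |V_tp|)², so V_SG − |V_tp| = √(2 I_D / k_p) = √(2 × 0.0621 / 2.95) = 0.205 V.
V_SG = 0.787 + 0.205 = 0.992 V.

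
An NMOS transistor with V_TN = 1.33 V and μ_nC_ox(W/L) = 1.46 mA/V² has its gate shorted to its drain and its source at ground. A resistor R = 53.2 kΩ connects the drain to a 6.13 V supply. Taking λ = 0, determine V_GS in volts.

V_GS = 1.67 V

With gate tied to drain, V_GS = V_DS ≥ V_GS − V_TN, so the device is in saturation.
KCL at the drain: ½ k_n (V_GS − V_TN)² = (V_DD − V_GS)/R.
Let x = V_GS − 1.33. Then 38.8 x² + x − 4.8 = 0, giving x = 0.339 V (positive root), so V_GS = 1.67 V.
I_D = (V_DD − V_GS)/R = (6.13 − 1.67) / 53.2 = 0.0839 mA.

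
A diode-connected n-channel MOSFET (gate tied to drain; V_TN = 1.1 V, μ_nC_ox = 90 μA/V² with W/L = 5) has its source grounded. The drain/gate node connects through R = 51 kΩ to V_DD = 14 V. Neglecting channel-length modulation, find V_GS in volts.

With gate tied to drain, V_GS = V_DS ≥ V_GS − V_TN, so the device is in saturation.
k_n = μ_nC_ox · (W/L) = 0.45 mA/V².
KCL at the drain: ½ k_n (V_GS − V_TN)² = (V_DD − V_GS)/R.
Let x = V_GS − 1.1. Then 11.5 x² + x − 12.9 = 0, giving x = 1.02 V (positive root), so V_GS = 2.12 V.
I_D = (V_DD − V_GS)/R = (14 − 2.12) / 51 = 0.233 mA.

V_GS = 2.12 V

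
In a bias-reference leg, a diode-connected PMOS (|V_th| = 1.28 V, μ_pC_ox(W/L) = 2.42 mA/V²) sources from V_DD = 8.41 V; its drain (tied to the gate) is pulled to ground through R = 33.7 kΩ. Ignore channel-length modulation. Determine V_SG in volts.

V_SG = 1.69 V

With gate tied to drain, V_SG = V_SD ≥ V_SG − |V_th|, so the device is in saturation.
KCL at the drain: ½ k_p (V_SG − |V_th|)² = (V_DD − V_SG)/R.
Let x = V_SG − 1.28. Then 40.8 x² + x − 7.13 = 0, giving x = 0.406 V (positive root), so V_SG = 1.69 V.
I_D = (V_DD − V_SG)/R = (8.41 − 1.69) / 33.7 = 0.2 mA.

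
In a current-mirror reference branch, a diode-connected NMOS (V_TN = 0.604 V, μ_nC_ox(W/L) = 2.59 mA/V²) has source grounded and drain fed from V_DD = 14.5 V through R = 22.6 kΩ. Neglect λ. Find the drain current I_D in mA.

I_D = 0.585 mA

With gate tied to drain, V_GS = V_DS ≥ V_GS − V_TN, so the device is in saturation.
KCL at the drain: ½ k_n (V_GS − V_TN)² = (V_DD − V_GS)/R.
Let x = V_GS − 0.604. Then 29.3 x² + x − 13.9 = 0, giving x = 0.672 V (positive root), so V_GS = 1.28 V.
I_D = (V_DD − V_GS)/R = (14.5 − 1.28) / 22.6 = 0.585 mA.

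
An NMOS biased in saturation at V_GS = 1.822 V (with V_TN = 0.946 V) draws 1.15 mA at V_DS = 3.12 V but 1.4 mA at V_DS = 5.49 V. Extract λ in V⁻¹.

λ = 0.129 V⁻¹

With V_GS fixed, I_D ∝ (1 + λ V_DS) in saturation, so I_D2/I_D1 = (1 + λ V_DS2)/(1 + λ V_DS1).
1.4/1.15 = 1.217 = (1 + 5.49 λ)/(1 + 3.12 λ).
Solving: λ (I_D1 V_DS2 − I_D2 V_DS1) = I_D2 − I_D1, so λ = (1.4 − 1.15) / (1.15 × 5.49 − 1.4 × 3.12) = 0.25 / 1.95 = 0.129 V⁻¹.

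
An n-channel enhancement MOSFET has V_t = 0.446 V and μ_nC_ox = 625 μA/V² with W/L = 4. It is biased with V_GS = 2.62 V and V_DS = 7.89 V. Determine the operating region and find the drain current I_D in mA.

Saturation; I_D = 5.91 mA

k_n = μ_nC_ox · (W/L) = 2.5 mA/V².
V_ov = V_GS − V_t = 2.62 − 0.446 = 2.17 V.
Since V_DS = 7.89 V ≥ V_ov = 2.17 V, the device is in saturation.
I_D = ½ k_n V_ov² = 0.5 × 2.5 × 2.17² = 5.91 mA.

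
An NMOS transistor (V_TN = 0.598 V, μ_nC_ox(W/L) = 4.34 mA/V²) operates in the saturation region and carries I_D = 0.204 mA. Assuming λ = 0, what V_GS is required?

In saturation I_D = ½ k_n (V_GS − V_TN)², so V_GS − V_TN = √(2 I_D / k_n) = √(2 × 0.204 / 4.34) = 0.307 V.
V_GS = 0.598 + 0.307 = 0.905 V.

V_GS = 0.905 V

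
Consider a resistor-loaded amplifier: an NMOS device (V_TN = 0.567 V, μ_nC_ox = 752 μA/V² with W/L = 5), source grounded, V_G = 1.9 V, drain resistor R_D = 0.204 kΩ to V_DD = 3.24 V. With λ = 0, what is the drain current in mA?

I_D = 3.34 mA

V_GS = V_G = 1.9 V, so V_ov = 1.9 − 0.567 = 1.33 V.
k_n = μ_nC_ox · (W/L) = 3.76 mA/V².
Assume saturation: I_D = ½ k_n V_ov² = 0.5 × 3.76 × 1.33² = 3.34 mA, giving V_DS = V_DD − I_D R_D = 3.24 − 3.34 × 0.204 = 2.56 V.
V_DS = 2.56 V ≥ V_ov = 1.33 V, confirming saturation.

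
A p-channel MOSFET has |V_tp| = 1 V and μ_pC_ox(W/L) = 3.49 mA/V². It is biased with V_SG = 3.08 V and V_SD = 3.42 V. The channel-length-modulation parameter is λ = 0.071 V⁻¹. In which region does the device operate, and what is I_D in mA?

V_ov = V_SG − |V_tp| = 3.08 − 1 = 2.08 V.
Since V_SD = 3.42 V ≥ V_ov = 2.08 V, the device is in saturation.
I_D = ½ k_p V_ov² (1 + λ V_SD) = 0.5 × 3.49 × 2.08² × (1 + 0.071 × 3.42) = 9.38 mA.

Saturation; I_D = 9.38 mA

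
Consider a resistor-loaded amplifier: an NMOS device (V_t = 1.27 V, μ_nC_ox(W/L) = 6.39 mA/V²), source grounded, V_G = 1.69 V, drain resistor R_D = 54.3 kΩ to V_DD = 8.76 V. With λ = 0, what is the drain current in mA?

I_D = 0.160 mA

V_GS = V_G = 1.69 V, so V_ov = 1.69 − 1.27 = 0.42 V.
Assume saturation: I_D = ½ k_n V_ov² = 0.5 × 6.39 × 0.42² = 0.564 mA, giving V_DS = V_DD − I_D R_D = 8.76 − 0.564 × 54.3 = -21.8 V.
But -21.8 V < V_ov = 0.42 V, so the device is actually in triode.
In triode I_D = k_n[V_ov V_DS − ½ V_DS²] and I_D = (V_DD − V_DS)/R_D. Equating: 173 V_DS² − 146.7 V_DS + 8.76 = 0, giving V_DS = 0.0646 V (the root below V_ov).
I_D = (8.76 − 0.0646) / 54.3 = 0.16 mA.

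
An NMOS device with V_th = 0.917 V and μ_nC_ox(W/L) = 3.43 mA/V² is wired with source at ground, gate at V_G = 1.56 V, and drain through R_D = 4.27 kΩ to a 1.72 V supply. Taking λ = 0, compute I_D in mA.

I_D = 0.358 mA

V_GS = V_G = 1.56 V, so V_ov = 1.56 − 0.917 = 0.643 V.
Assume saturation: I_D = ½ k_n V_ov² = 0.5 × 3.43 × 0.643² = 0.709 mA, giving V_DS = V_DD − I_D R_D = 1.72 − 0.709 × 4.27 = -1.31 V.
But -1.31 V < V_ov = 0.643 V, so the device is actually in triode.
In triode I_D = k_n[V_ov V_DS − ½ V_DS²] and I_D = (V_DD − V_DS)/R_D. Equating: 7.32 V_DS² − 10.42 V_DS + 1.72 = 0, giving V_DS = 0.191 V (the root below V_ov).
I_D = (1.72 − 0.191) / 4.27 = 0.358 mA.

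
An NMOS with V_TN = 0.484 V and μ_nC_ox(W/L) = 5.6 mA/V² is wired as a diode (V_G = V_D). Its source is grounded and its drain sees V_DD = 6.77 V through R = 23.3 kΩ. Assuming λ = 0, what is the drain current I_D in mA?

I_D = 0.257 mA

With gate tied to drain, V_GS = V_DS ≥ V_GS − V_TN, so the device is in saturation.
KCL at the drain: ½ k_n (V_GS − V_TN)² = (V_DD − V_GS)/R.
Let x = V_GS − 0.484. Then 65.2 x² + x − 6.286 = 0, giving x = 0.303 V (positive root), so V_GS = 0.787 V.
I_D = (V_DD − V_GS)/R = (6.77 − 0.787) / 23.3 = 0.257 mA.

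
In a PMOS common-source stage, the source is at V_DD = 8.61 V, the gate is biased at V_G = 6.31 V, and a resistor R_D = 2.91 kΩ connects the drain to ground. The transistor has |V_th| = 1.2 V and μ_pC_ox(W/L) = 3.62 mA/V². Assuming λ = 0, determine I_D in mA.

V_SG = V_DD − V_G = 8.61 − 6.31 = 2.3 V, so V_ov = 2.3 − 1.2 = 1.1 V.
Assume saturation: I_D = ½ k_p V_ov² = 0.5 × 3.62 × 1.1² = 2.19 mA, giving V_SD = V_DD − I_D R_D = 8.61 − 2.19 × 2.91 = 2.24 V.
V_SD = 2.24 V ≥ V_ov = 1.1 V, confirming saturation.

I_D = 2.19 mA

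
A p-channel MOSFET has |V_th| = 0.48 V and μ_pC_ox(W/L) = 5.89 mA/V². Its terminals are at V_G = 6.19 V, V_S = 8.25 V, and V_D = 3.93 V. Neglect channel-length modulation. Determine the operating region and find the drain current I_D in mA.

V_SG = V_S − V_G = 8.25 − 6.19 = 2.06 V; V_SD = V_S − V_D = 8.25 − 3.93 = 4.32 V.
V_ov = V_SG − |V_th| = 2.06 − 0.48 = 1.58 V.
Since V_SD = 4.32 V ≥ V_ov = 1.58 V, the device is in saturation.
I_D = ½ k_p V_ov² = 0.5 × 5.89 × 1.58² = 7.35 mA.

Saturation; I_D = 7.35 mA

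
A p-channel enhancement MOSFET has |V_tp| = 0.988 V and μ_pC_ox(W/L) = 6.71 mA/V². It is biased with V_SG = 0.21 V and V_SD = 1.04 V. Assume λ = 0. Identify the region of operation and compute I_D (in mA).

V_SG = 0.21 V < |V_tp| = 0.988 V, so the transistor is in cutoff.

Cutoff; I_D = 0 mA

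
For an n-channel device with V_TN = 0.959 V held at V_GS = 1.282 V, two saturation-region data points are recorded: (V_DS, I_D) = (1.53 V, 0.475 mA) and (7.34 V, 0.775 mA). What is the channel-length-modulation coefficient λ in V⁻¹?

With V_GS fixed, I_D ∝ (1 + λ V_DS) in saturation, so I_D2/I_D1 = (1 + λ V_DS2)/(1 + λ V_DS1).
0.775/0.475 = 1.632 = (1 + 7.34 λ)/(1 + 1.53 λ).
Solving: λ (I_D1 V_DS2 − I_D2 V_DS1) = I_D2 − I_D1, so λ = (0.775 − 0.475) / (0.475 × 7.34 − 0.775 × 1.53) = 0.3 / 2.3 = 0.13 V⁻¹.

λ = 0.130 V⁻¹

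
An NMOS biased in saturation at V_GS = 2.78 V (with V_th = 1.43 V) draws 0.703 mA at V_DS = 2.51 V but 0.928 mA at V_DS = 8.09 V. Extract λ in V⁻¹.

With V_GS fixed, I_D ∝ (1 + λ V_DS) in saturation, so I_D2/I_D1 = (1 + λ V_DS2)/(1 + λ V_DS1).
0.928/0.703 = 1.32 = (1 + 8.09 λ)/(1 + 2.51 λ).
Solving: λ (I_D1 V_DS2 − I_D2 V_DS1) = I_D2 − I_D1, so λ = (0.928 − 0.703) / (0.703 × 8.09 − 0.928 × 2.51) = 0.225 / 3.36 = 0.067 V⁻¹.

λ = 0.0670 V⁻¹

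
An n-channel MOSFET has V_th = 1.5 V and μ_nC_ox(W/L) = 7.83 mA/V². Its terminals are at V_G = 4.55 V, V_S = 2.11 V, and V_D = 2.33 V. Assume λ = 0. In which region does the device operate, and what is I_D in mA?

Triode; I_D = 1.43 mA

V_GS = V_G − V_S = 4.55 − 2.11 = 2.44 V; V_DS = V_D − V_S = 2.33 − 2.11 = 0.22 V.
V_ov = V_GS − V_th = 2.44 − 1.5 = 0.94 V.
Since V_DS = 0.22 V < V_ov = 0.94 V, the device is in the triode region.
I_D = k_n [V_ov · V_DS − ½ V_DS²] = 7.83 × [0.94 × 0.22 − 0.5 × 0.22²] = 1.43 mA.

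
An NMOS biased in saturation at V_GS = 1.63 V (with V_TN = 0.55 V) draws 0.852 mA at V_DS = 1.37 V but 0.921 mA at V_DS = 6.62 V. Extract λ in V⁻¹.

λ = 0.0158 V⁻¹

With V_GS fixed, I_D ∝ (1 + λ V_DS) in saturation, so I_D2/I_D1 = (1 + λ V_DS2)/(1 + λ V_DS1).
0.921/0.852 = 1.081 = (1 + 6.62 λ)/(1 + 1.37 λ).
Solving: λ (I_D1 V_DS2 − I_D2 V_DS1) = I_D2 − I_D1, so λ = (0.921 − 0.852) / (0.852 × 6.62 − 0.921 × 1.37) = 0.069 / 4.38 = 0.0158 V⁻¹.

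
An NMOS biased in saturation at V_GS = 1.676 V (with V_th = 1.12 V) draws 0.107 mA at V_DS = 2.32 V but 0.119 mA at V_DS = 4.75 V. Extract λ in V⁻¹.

With V_GS fixed, I_D ∝ (1 + λ V_DS) in saturation, so I_D2/I_D1 = (1 + λ V_DS2)/(1 + λ V_DS1).
0.119/0.107 = 1.112 = (1 + 4.75 λ)/(1 + 2.32 λ).
Solving: λ (I_D1 V_DS2 − I_D2 V_DS1) = I_D2 − I_D1, so λ = (0.119 − 0.107) / (0.107 × 4.75 − 0.119 × 2.32) = 0.012 / 0.232 = 0.0517 V⁻¹.

λ = 0.0517 V⁻¹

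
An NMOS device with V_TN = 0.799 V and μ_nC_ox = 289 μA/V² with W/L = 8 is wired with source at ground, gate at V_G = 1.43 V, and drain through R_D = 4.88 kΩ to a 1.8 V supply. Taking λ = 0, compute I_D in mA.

V_GS = V_G = 1.43 V, so V_ov = 1.43 − 0.799 = 0.631 V.
k_n = μ_nC_ox · (W/L) = 2.312 mA/V².
Assume saturation: I_D = ½ k_n V_ov² = 0.5 × 2.312 × 0.631² = 0.46 mA, giving V_DS = V_DD − I_D R_D = 1.8 − 0.46 × 4.88 = -0.446 V.
But -0.446 V < V_ov = 0.631 V, so the device is actually in triode.
In triode I_D = k_n[V_ov V_DS − ½ V_DS²] and I_D = (V_DD − V_DS)/R_D. Equating: 5.64 V_DS² − 8.119 V_DS + 1.8 = 0, giving V_DS = 0.274 V (the root below V_ov).
I_D = (1.8 − 0.274) / 4.88 = 0.313 mA.

I_D = 0.313 mA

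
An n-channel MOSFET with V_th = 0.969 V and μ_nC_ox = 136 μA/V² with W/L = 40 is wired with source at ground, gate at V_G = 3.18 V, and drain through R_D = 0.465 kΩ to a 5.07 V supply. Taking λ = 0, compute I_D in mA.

V_GS = V_G = 3.18 V, so V_ov = 3.18 − 0.969 = 2.21 V.
k_n = μ_nC_ox · (W/L) = 5.44 mA/V².
Assume saturation: I_D = ½ k_n V_ov² = 0.5 × 5.44 × 2.21² = 13.3 mA, giving V_DS = V_DD − I_D R_D = 5.07 − 13.3 × 0.465 = -1.11 V.
But -1.11 V < V_ov = 2.21 V, so the device is actually in triode.
In triode I_D = k_n[V_ov V_DS − ½ V_DS²] and I_D = (V_DD − V_DS)/R_D. Equating: 1.26 V_DS² − 6.593 V_DS + 5.07 = 0, giving V_DS = 0.938 V (the root below V_ov).
I_D = (5.07 − 0.938) / 0.465 = 8.89 mA.

I_D = 8.89 mA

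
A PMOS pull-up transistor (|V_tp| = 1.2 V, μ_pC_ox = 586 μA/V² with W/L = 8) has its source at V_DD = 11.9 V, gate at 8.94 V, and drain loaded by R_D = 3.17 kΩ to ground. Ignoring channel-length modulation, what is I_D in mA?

I_D = 3.59 mA

V_SG = V_DD − V_G = 11.9 − 8.94 = 2.96 V, so V_ov = 2.96 − 1.2 = 1.76 V.
k_p = μ_pC_ox · (W/L) = 4.688 mA/V².
Assume saturation: I_D = ½ k_p V_ov² = 0.5 × 4.688 × 1.76² = 7.26 mA, giving V_SD = V_DD − I_D R_D = 11.9 − 7.26 × 3.17 = -11.1 V.
But -11.1 V < V_ov = 1.76 V, so the device is actually in triode.
In triode I_D = k_p[V_ov V_SD − ½ V_SD²] and I_D = (V_DD − V_SD)/R_D. Equating: 7.43 V_SD² − 27.16 V_SD + 11.9 = 0, giving V_SD = 0.509 V (the root below V_ov).
I_D = (11.9 − 0.509) / 3.17 = 3.59 mA.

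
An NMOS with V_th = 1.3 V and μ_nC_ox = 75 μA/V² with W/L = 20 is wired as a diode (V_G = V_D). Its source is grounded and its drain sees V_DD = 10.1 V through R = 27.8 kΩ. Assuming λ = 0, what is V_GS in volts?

V_GS = 1.93 V

With gate tied to drain, V_GS = V_DS ≥ V_GS − V_th, so the device is in saturation.
k_n = μ_nC_ox · (W/L) = 1.5 mA/V².
KCL at the drain: ½ k_n (V_GS − V_th)² = (V_DD − V_GS)/R.
Let x = V_GS − 1.3. Then 20.9 x² + x − 8.8 = 0, giving x = 0.626 V (positive root), so V_GS = 1.93 V.
I_D = (V_DD − V_GS)/R = (10.1 − 1.93) / 27.8 = 0.294 mA.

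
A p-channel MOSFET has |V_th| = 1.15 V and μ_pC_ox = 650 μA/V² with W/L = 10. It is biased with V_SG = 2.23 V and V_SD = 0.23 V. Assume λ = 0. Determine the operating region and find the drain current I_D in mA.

Triode; I_D = 1.44 mA

k_p = μ_pC_ox · (W/L) = 6.5 mA/V².
V_ov = V_SG − |V_th| = 2.23 − 1.15 = 1.08 V.
Since V_SD = 0.23 V < V_ov = 1.08 V, the device is in the triode region.
I_D = k_p [V_ov · V_SD − ½ V_SD²] = 6.5 × [1.08 × 0.23 − 0.5 × 0.23²] = 1.44 mA.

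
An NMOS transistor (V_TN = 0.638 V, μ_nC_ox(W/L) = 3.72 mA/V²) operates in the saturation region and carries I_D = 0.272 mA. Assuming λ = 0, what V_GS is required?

V_GS = 1.02 V

In saturation I_D = ½ k_n (V_GS − V_TN)², so V_GS − V_TN = √(2 I_D / k_n) = √(2 × 0.272 / 3.72) = 0.382 V.
V_GS = 0.638 + 0.382 = 1.02 V.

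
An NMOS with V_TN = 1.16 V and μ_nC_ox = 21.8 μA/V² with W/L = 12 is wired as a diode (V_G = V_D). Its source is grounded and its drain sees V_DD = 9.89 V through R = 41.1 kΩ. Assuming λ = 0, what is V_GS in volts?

V_GS = 2.34 V

With gate tied to drain, V_GS = V_DS ≥ V_GS − V_TN, so the device is in saturation.
k_n = μ_nC_ox · (W/L) = 0.2616 mA/V².
KCL at the drain: ½ k_n (V_GS − V_TN)² = (V_DD − V_GS)/R.
Let x = V_GS − 1.16. Then 5.38 x² + x − 8.73 = 0, giving x = 1.18 V (positive root), so V_GS = 2.34 V.
I_D = (V_DD − V_GS)/R = (9.89 − 2.34) / 41.1 = 0.184 mA.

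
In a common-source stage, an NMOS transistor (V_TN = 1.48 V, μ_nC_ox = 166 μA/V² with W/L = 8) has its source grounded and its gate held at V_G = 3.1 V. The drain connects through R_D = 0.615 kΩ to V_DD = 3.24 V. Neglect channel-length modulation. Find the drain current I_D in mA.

I_D = 1.74 mA

V_GS = V_G = 3.1 V, so V_ov = 3.1 − 1.48 = 1.62 V.
k_n = μ_nC_ox · (W/L) = 1.328 mA/V².
Assume saturation: I_D = ½ k_n V_ov² = 0.5 × 1.328 × 1.62² = 1.74 mA, giving V_DS = V_DD − I_D R_D = 3.24 − 1.74 × 0.615 = 2.17 V.
V_DS = 2.17 V ≥ V_ov = 1.62 V, confirming saturation.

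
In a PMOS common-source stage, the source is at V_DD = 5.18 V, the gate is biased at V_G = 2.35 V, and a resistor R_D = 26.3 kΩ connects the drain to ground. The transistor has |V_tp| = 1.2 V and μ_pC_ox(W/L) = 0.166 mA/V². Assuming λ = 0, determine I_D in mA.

V_SG = V_DD − V_G = 5.18 − 2.35 = 2.83 V, so V_ov = 2.83 − 1.2 = 1.63 V.
Assume saturation: I_D = ½ k_p V_ov² = 0.5 × 0.166 × 1.63² = 0.221 mA, giving V_SD = V_DD − I_D R_D = 5.18 − 0.221 × 26.3 = -0.62 V.
But -0.62 V < V_ov = 1.63 V, so the device is actually in triode.
In triode I_D = k_p[V_ov V_SD − ½ V_SD²] and I_D = (V_DD − V_SD)/R_D. Equating: 2.18 V_SD² − 8.116 V_SD + 5.18 = 0, giving V_SD = 0.818 V (the root below V_ov).
I_D = (5.18 − 0.818) / 26.3 = 0.166 mA.

I_D = 0.166 mA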